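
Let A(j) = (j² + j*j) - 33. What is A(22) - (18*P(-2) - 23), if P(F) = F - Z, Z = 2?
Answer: 1030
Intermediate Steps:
P(F) = -2 + F (P(F) = F - 1*2 = F - 2 = -2 + F)
A(j) = -33 + 2*j² (A(j) = (j² + j²) - 33 = 2*j² - 33 = -33 + 2*j²)
A(22) - (18*P(-2) - 23) = (-33 + 2*22²) - (18*(-2 - 2) - 23) = (-33 + 2*484) - (18*(-4) - 23) = (-33 + 968) - (-72 - 23) = 935 - 1*(-95) = 935 + 95 = 1030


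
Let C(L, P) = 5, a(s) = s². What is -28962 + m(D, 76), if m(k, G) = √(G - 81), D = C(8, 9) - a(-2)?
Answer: -28962 + I*√5 ≈ -28962.0 + 2.2361*I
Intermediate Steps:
D = 1 (D = 5 - 1*(-2)² = 5 - 1*4 = 5 - 4 = 1)
m(k, G) = √(-81 + G)
-28962 + m(D, 76) = -28962 + √(-81 + 76) = -28962 + √(-5) = -28962 + I*√5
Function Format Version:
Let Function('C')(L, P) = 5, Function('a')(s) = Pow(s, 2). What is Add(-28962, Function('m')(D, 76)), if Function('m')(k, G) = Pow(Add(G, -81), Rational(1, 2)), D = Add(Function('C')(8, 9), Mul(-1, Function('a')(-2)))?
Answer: Add(-28962, Mul(I, Pow(5, Rational(1, 2)))) ≈ Add(-28962., Mul(2.2361, I))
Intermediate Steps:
D = 1 (D = Add(5, Mul(-1, Pow(-2, 2))) = Add(5, Mul(-1, 4)) = Add(5, -4) = 1)
Function('m')(k, G) = Pow(Add(-81, G), Rational(1, 2))
Add(-28962, Function('m')(D, 76)) = Add(-28962, Pow(Add(-81, 76), Rational(1, 2))) = Add(-28962, Pow(-5, Rational(1, 2))) = Add(-28962, Mul(I, Pow(5, Rational(1, 2))))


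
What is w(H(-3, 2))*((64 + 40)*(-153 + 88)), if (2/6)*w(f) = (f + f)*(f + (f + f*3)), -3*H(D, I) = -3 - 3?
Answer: -811200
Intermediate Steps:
H(D, I) = 2 (H(D, I) = -(-3 - 3)/3 = -⅓*(-6) = 2)
w(f) = 30*f² (w(f) = 3*((f + f)*(f + (f + f*3))) = 3*((2*f)*(f + (f + 3*f))) = 3*((2*f)*(f + 4*f)) = 3*((2*f)*(5*f)) = 3*(10*f²) = 30*f²)
w(H(-3, 2))*((64 + 40)*(-153 + 88)) = (30*2²)*((64 + 40)*(-153 + 88)) = (30*4)*(104*(-65)) = 120*(-6760) = -811200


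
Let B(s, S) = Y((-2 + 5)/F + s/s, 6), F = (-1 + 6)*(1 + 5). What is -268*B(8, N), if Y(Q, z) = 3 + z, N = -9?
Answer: -2412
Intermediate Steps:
F = 30 (F = 5*6 = 30)
B(s, S) = 9 (B(s, S) = 3 + 6 = 9)
-268*B(8, N) = -268*9 = -2412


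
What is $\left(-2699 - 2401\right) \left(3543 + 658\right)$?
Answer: $-21425100$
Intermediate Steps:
$\left(-2699 - 2401\right) \left(3543 + 658\right) = \left(-5100\right) 4201 = -21425100$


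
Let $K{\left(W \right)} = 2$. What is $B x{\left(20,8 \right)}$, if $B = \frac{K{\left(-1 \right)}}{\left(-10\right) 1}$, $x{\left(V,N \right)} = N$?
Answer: $- \frac{8}{5} \approx -1.6$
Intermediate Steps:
$B = - \frac{1}{5}$ ($B = \frac{2}{\left(-10\right) 1} = \frac{2}{-10} = 2 \left(- \frac{1}{10}\right) = - \frac{1}{5} \approx -0.2$)
$B x{\left(20,8 \right)} = \left(- \frac{1}{5}\right) 8 = - \frac{8}{5}$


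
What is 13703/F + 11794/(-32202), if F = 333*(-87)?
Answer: -43497110/51829119 ≈ -0.83924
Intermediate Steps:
F = -28971
13703/F + 11794/(-32202) = 13703/(-28971) + 11794/(-32202) = 13703*(-1/28971) + 11794*(-1/32202) = -13703/28971 - 5897/16101 = -43497110/51829119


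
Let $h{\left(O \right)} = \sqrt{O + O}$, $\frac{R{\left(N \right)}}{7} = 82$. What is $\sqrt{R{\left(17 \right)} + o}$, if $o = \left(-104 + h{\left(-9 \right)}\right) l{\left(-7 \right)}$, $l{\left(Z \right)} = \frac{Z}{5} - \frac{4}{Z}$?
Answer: $\frac{\sqrt{808710 - 3045 i \sqrt{2}}}{35} \approx 25.694 - 0.068408 i$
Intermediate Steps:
$l{\left(Z \right)} = - \frac{4}{Z} + \frac{Z}{5}$ ($l{\left(Z \right)} = Z \frac{1}{5} - \frac{4}{Z} = \frac{Z}{5} - \frac{4}{Z} = - \frac{4}{Z} + \frac{Z}{5}$)
$R{\left(N \right)} = 574$ ($R{\left(N \right)} = 7 \cdot 82 = 574$)
$h{\left(O \right)} = \sqrt{2} \sqrt{O}$ ($h{\left(O \right)} = \sqrt{2 O} = \sqrt{2} \sqrt{O}$)
$o = \frac{3016}{35} - \frac{87 i \sqrt{2}}{35}$ ($o = \left(-104 + \sqrt{2} \sqrt{-9}\right) \left(- \frac{4}{-7} + \frac{1}{5} \left(-7\right)\right) = \left(-104 + \sqrt{2} \cdot 3 i\right) \left(\left(-4\right) \left(- \frac{1}{7}\right) - \frac{7}{5}\right) = \left(-104 + 3 i \sqrt{2}\right) \left(\frac{4}{7} - \frac{7}{5}\right) = \left(-104 + 3 i \sqrt{2}\right) \left(- \frac{29}{35}\right) = \frac{3016}{35} - \frac{87 i \sqrt{2}}{35} \approx 86.171 - 3.5153 i$)
$\sqrt{R{\left(17 \right)} + o} = \sqrt{574 + \left(\frac{3016}{35} - \frac{87 i \sqrt{2}}{35}\right)} = \sqrt{\frac{23106}{35} - \frac{87 i \sqrt{2}}{35}}$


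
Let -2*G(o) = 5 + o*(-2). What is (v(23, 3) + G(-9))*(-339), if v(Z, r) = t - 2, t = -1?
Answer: 9831/2 ≈ 4915.5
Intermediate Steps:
G(o) = -5/2 + o (G(o) = -(5 + o*(-2))/2 = -(5 - 2*o)/2 = -5/2 + o)
v(Z, r) = -3 (v(Z, r) = -1 - 2 = -3)
(v(23, 3) + G(-9))*(-339) = (-3 + (-5/2 - 9))*(-339) = (-3 - 23/2)*(-339) = -29/2*(-339) = 9831/2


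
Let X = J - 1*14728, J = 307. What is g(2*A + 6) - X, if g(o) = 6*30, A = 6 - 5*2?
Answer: 14601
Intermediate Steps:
A = -4 (A = 6 - 10 = -4)
g(o) = 180
X = -14421 (X = 307 - 1*14728 = 307 - 14728 = -14421)
g(2*A + 6) - X = 180 - 1*(-14421) = 180 + 14421 = 14601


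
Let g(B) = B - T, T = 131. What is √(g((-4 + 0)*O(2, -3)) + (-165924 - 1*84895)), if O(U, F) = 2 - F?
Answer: I*√250970 ≈ 500.97*I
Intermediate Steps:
g(B) = -131 + B (g(B) = B - 1*131 = B - 131 = -131 + B)
√(g((-4 + 0)*O(2, -3)) + (-165924 - 1*84895)) = √((-131 + (-4 + 0)*(2 - 1*(-3))) + (-165924 - 1*84895)) = √((-131 - 4*(2 + 3)) + (-165924 - 84895)) = √((-131 - 4*5) - 250819) = √((-131 - 20) - 250819) = √(-151 - 250819) = √(-250970) = I*√250970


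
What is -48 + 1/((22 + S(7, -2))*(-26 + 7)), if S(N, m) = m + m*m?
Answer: -21889/456 ≈ -48.002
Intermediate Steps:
S(N, m) = m + m**2
-48 + 1/((22 + S(7, -2))*(-26 + 7)) = -48 + 1/((22 - 2*(1 - 2))*(-26 + 7)) = -48 + 1/((22 - 2*(-1))*(-19)) = -48 - 1/19/(22 + 2) = -48 - 1/19/24 = -48 + (1/24)*(-1/19) = -48 - 1/456 = -21889/456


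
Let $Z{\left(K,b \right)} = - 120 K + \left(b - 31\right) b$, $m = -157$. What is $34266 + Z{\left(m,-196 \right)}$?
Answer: $97598$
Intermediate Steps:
$Z{\left(K,b \right)} = - 120 K + b \left(-31 + b\right)$ ($Z{\left(K,b \right)} = - 120 K + \left(-31 + b\right) b = - 120 K + b \left(-31 + b\right)$)
$34266 + Z{\left(m,-196 \right)} = 34266 - \left(-24916 - 38416\right) = 34266 + \left(38416 + 18840 + 6076\right) = 34266 + 63332 = 97598$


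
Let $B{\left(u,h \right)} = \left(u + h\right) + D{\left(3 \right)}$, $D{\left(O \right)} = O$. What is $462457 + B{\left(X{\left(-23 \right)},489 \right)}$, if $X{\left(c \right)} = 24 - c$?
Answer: $462996$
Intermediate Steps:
$B{\left(u,h \right)} = 3 + h + u$ ($B{\left(u,h \right)} = \left(u + h\right) + 3 = \left(h + u\right) + 3 = 3 + h + u$)
$462457 + B{\left(X{\left(-23 \right)},489 \right)} = 462457 + \left(3 + 489 + \left(24 - -23\right)\right) = 462457 + \left(3 + 489 + \left(24 + 23\right)\right) = 462457 + \left(3 + 489 + 47\right) = 462457 + 539 = 462996$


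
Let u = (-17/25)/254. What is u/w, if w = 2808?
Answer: -17/17830800 ≈ -9.5341e-7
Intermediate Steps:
u = -17/6350 (u = (-17*1/25)/254 = (1/254)*(-17/25) = -17/6350 ≈ -0.0026772)
u/w = -17/6350/2808 = -17/6350*1/2808 = -17/17830800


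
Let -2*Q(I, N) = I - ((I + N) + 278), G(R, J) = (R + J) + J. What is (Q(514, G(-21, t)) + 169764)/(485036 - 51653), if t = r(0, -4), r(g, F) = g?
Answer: 339785/866766 ≈ 0.39201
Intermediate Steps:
t = 0
G(R, J) = R + 2*J (G(R, J) = (J + R) + J = R + 2*J)
Q(I, N) = 139 + N/2 (Q(I, N) = -(I - ((I + N) + 278))/2 = -(I - (278 + I + N))/2 = -(I + (-278 - I - N))/2 = -(-278 - N)/2 = 139 + N/2)
(Q(514, G(-21, t)) + 169764)/(485036 - 51653) = ((139 + (-21 + 2*0)/2) + 169764)/(485036 - 51653) = ((139 + (-21 + 0)/2) + 169764)/433383 = ((139 + (½)*(-21)) + 169764)*(1/433383) = ((139 - 21/2) + 169764)*(1/433383) = (257/2 + 169764)*(1/433383) = (339785/2)*(1/433383) = 339785/866766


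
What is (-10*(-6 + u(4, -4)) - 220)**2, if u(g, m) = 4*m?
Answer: 0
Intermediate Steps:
(-10*(-6 + u(4, -4)) - 220)**2 = (-10*(-6 + 4*(-4)) - 220)**2 = (-10*(-6 - 16) - 220)**2 = (-10*(-22) - 220)**2 = (220 - 220)**2 = 0**2 = 0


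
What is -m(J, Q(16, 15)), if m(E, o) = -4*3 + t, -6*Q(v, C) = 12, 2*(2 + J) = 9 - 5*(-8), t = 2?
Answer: 10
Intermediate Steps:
J = 45/2 (J = -2 + (9 - 5*(-8))/2 = -2 + (9 + 40)/2 = -2 + (½)*49 = -2 + 49/2 = 45/2 ≈ 22.500)
Q(v, C) = -2 (Q(v, C) = -⅙*12 = -2)
m(E, o) = -10 (m(E, o) = -4*3 + 2 = -12 + 2 = -10)
-m(J, Q(16, 15)) = -1*(-10) = 10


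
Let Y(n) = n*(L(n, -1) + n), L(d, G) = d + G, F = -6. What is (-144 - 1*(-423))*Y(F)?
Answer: 21762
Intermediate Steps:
L(d, G) = G + d
Y(n) = n*(-1 + 2*n) (Y(n) = n*((-1 + n) + n) = n*(-1 + 2*n))
(-144 - 1*(-423))*Y(F) = (-144 - 1*(-423))*(-6*(-1 + 2*(-6))) = (-144 + 423)*(-6*(-1 - 12)) = 279*(-6*(-13)) = 279*78 = 21762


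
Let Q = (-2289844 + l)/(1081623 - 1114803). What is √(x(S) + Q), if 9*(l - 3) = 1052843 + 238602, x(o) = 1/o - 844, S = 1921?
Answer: 2*I*√445226611319827995/47804085 ≈ 27.916*I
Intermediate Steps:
x(o) = -844 + 1/o
l = 1291472/9 (l = 3 + (1052843 + 238602)/9 = 3 + (⅑)*1291445 = 3 + 1291445/9 = 1291472/9 ≈ 1.4350e+5)
Q = 4829281/74655 (Q = (-2289844 + 1291472/9)/(1081623 - 1114803) = -19317124/9/(-33180) = -19317124/9*(-1/33180) = 4829281/74655 ≈ 64.688)
√(x(S) + Q) = √((-844 + 1/1921) + 4829281/74655) = √(-1621323/1921 + 4829281/74655) = √(-111762819764/143412255) = 2*I*√445226611319827995/47804085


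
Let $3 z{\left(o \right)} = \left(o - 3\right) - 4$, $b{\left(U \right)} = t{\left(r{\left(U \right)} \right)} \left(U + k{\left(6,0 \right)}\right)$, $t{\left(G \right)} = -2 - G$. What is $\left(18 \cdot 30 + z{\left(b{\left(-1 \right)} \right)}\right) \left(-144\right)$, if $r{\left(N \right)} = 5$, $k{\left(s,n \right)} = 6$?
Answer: $-75744$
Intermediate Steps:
$b{\left(U \right)} = -42 - 7 U$ ($b{\left(U \right)} = \left(-2 - 5\right) \left(U + 6\right) = \left(-2 - 5\right) \left(6 + U\right) = - 7 \left(6 + U\right) = -42 - 7 U$)
$z{\left(o \right)} = - \frac{7}{3} + \frac{o}{3}$ ($z{\left(o \right)} = \frac{\left(o - 3\right) - 4}{3} = \frac{\left(-3 + o\right) - 4}{3} = \frac{-7 + o}{3} = - \frac{7}{3} + \frac{o}{3}$)
$\left(18 \cdot 30 + z{\left(b{\left(-1 \right)} \right)}\right) \left(-144\right) = \left(18 \cdot 30 + \left(- \frac{7}{3} + \frac{-42 - -7}{3}\right)\right) \left(-144\right) = \left(540 + \left(- \frac{7}{3} + \frac{-42 + 7}{3}\right)\right) \left(-144\right) = \left(540 + \left(- \frac{7}{3} + \frac{1}{3} \left(-35\right)\right)\right) \left(-144\right) = \left(540 - 14\right) \left(-144\right) = 526 \left(-144\right) = -75744$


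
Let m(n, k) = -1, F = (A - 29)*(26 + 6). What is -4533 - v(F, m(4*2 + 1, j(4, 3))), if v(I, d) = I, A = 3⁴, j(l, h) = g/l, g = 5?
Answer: -6197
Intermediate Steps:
j(l, h) = 5/l
A = 81
F = 1664 (F = (81 - 29)*(26 + 6) = 52*32 = 1664)
-4533 - v(F, m(4*2 + 1, j(4, 3))) = -4533 - 1*1664 = -4533 - 1664 = -6197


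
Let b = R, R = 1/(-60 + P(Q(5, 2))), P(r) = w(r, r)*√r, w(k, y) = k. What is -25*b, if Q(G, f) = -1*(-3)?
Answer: 500/1191 + 25*√3/1191 ≈ 0.45617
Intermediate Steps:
Q(G, f) = 3
P(r) = r^(3/2) (P(r) = r*√r = r^(3/2))
R = 1/(-60 + 3*√3) (R = 1/(-60 + 3^(3/2)) = 1/(-60 + 3*√3) ≈ -0.018247)
b = -20/1191 - √3/1191 ≈ -0.018247
-25*b = -25*(-20/1191 - √3/1191) = 500/1191 + 25*√3/1191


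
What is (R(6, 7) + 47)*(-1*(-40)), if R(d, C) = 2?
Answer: 1960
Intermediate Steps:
(R(6, 7) + 47)*(-1*(-40)) = (2 + 47)*(-1*(-40)) = 49*40 = 1960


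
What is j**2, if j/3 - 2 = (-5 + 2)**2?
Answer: 1089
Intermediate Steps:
j = 33 (j = 6 + 3*(-5 + 2)**2 = 6 + 3*(-3)**2 = 6 + 3*9 = 6 + 27 = 33)
j**2 = 33**2 = 1089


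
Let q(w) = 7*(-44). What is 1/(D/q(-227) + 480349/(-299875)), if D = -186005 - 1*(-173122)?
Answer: 92361500/3715342133 ≈ 0.024859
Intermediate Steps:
q(w) = -308
D = -12883 (D = -186005 + 173122 = -12883)
1/(D/q(-227) + 480349/(-299875)) = 1/(-12883/(-308) + 480349/(-299875)) = 1/(-12883*(-1/308) + 480349*(-1/299875)) = 1/(12883/308 - 480349/299875) = 1/(3715342133/92361500) = 92361500/3715342133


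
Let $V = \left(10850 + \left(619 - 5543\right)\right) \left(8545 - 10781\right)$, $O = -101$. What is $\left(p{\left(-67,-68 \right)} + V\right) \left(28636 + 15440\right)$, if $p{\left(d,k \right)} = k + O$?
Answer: $-584038073580$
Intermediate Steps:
$p{\left(d,k \right)} = -101 + k$ ($p{\left(d,k \right)} = k - 101 = -101 + k$)
$V = -13250536$ ($V = \left(10850 - 4924\right) \left(-2236\right) = 5926 \left(-2236\right) = -13250536$)
$\left(p{\left(-67,-68 \right)} + V\right) \left(28636 + 15440\right) = \left(\left(-101 - 68\right) - 13250536\right) \left(28636 + 15440\right) = \left(-169 - 13250536\right) 44076 = \left(-13250705\right) 44076 = -584038073580$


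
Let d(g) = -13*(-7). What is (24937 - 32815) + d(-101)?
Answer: -7787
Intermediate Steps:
d(g) = 91
(24937 - 32815) + d(-101) = (24937 - 32815) + 91 = -7878 + 91 = -7787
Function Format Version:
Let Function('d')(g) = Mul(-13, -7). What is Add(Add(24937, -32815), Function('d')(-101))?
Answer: -7787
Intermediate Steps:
Function('d')(g) = 91
Add(Add(24937, -32815), Function('d')(-101)) = Add(Add(24937, -32815), 91) = Add(-7878, 91) = -7787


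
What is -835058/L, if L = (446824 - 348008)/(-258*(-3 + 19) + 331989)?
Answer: -136891475469/49408 ≈ -2.7706e+6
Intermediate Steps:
L = 98816/327861 (L = 98816/(-258*16 + 331989) = 98816/(-4128 + 331989) = 98816/327861 ≈ 0.30140)
-835058/L = -835058/98816/327861 = -835058*327861/98816 = -136891475469/49408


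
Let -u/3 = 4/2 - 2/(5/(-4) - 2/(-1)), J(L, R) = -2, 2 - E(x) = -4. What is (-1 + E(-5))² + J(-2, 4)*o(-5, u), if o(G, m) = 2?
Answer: 21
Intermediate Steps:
E(x) = 6 (E(x) = 2 - 1*(-4) = 2 + 4 = 6)
u = 2 (u = -3*(4/2 - 2/(5/(-4) - 2/(-1))) = -3*(4*(½) - 2/(5*(-¼) - 2*(-1))) = -3*(2 - 2/(-5/4 + 2)) = -3*(2 - 2/¾) = -3*(2 - 2*4/3) = -3*(2 - 8/3) = -3*(-⅔) = 2)
(-1 + E(-5))² + J(-2, 4)*o(-5, u) = (-1 + 6)² - 2*2 = 5² - 4 = 25 - 4 = 21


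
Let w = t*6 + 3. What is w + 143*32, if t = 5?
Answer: 4609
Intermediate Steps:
w = 33 (w = 5*6 + 3 = 30 + 3 = 33)
w + 143*32 = 33 + 143*32 = 33 + 4576 = 4609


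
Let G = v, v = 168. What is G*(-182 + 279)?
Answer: 16296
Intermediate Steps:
G = 168
G*(-182 + 279) = 168*(-182 + 279) = 168*97 = 16296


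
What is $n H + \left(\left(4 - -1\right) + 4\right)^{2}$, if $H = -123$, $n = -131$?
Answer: $16194$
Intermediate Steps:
$n H + \left(\left(4 - -1\right) + 4\right)^{2} = \left(-131\right) \left(-123\right) + \left(\left(4 - -1\right) + 4\right)^{2} = 16113 + \left(\left(4 + 1\right) + 4\right)^{2} = 16113 + \left(5 + 4\right)^{2} = 16113 + 9^{2} = 16113 + 81 = 16194$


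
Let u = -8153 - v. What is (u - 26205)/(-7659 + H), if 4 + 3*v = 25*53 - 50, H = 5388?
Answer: 104345/6813 ≈ 15.316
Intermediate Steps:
v = 1271/3 (v = -4/3 + (25*53 - 50)/3 = -4/3 + (1325 - 50)/3 = -4/3 + (⅓)*1275 = -4/3 + 425 = 1271/3 ≈ 423.67)
u = -25730/3 (u = -8153 - 1*1271/3 = -8153 - 1271/3 = -25730/3 ≈ -8576.7)
(u - 26205)/(-7659 + H) = (-25730/3 - 26205)/(-7659 + 5388) = -104345/3/(-2271) = -104345/3*(-1/2271) = 104345/6813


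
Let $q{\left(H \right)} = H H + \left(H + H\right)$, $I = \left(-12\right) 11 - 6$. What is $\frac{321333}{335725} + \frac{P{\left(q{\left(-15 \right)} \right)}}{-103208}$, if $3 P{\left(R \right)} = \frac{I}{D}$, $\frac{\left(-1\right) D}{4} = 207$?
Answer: $\frac{596954117027}{623691104400} \approx 0.95713$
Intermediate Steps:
$D = -828$ ($D = \left(-4\right) 207 = -828$)
$I = -138$ ($I = -132 - 6 = -138$)
$q{\left(H \right)} = H^{2} + 2 H$
$P{\left(R \right)} = \frac{1}{18}$ ($P{\left(R \right)} = \frac{\left(-138\right) \frac{1}{-828}}{3} = \frac{\left(-138\right) \left(- \frac{1}{828}\right)}{3} = \frac{1}{3} \cdot \frac{1}{6} = \frac{1}{18}$)
$\frac{321333}{335725} + \frac{P{\left(q{\left(-15 \right)} \right)}}{-103208} = \frac{321333}{335725} + \frac{1}{18 \left(-103208\right)} = 321333 \cdot \frac{1}{335725} + \frac{1}{18} \left(- \frac{1}{103208}\right) = \frac{321333}{335725} - \frac{1}{1857744} = \frac{596954117027}{623691104400}$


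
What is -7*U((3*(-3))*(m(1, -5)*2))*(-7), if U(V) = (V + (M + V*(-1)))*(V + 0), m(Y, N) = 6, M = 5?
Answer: -26460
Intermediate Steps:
U(V) = 5*V (U(V) = (V + (5 + V*(-1)))*(V + 0) = (V + (5 - V))*V = 5*V)
-7*U((3*(-3))*(m(1, -5)*2))*(-7) = -35*(3*(-3))*(6*2)*(-7) = -35*(-9*12)*(-7) = -35*(-108)*(-7) = -7*(-540)*(-7) = 3780*(-7) = -26460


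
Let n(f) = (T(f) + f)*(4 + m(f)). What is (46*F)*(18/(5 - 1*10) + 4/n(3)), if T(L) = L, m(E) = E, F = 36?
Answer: -203136/35 ≈ -5803.9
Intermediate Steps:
n(f) = 2*f*(4 + f) (n(f) = (f + f)*(4 + f) = (2*f)*(4 + f) = 2*f*(4 + f))
(46*F)*(18/(5 - 1*10) + 4/n(3)) = (46*36)*(18/(5 - 1*10) + 4/((2*3*(4 + 3)))) = 1656*(18/(5 - 10) + 4/((2*3*7))) = 1656*(18/(-5) + 4/42) = 1656*(18*(-⅕) + 4*(1/42)) = 1656*(-18/5 + 2/21) = 1656*(-368/105) = -203136/35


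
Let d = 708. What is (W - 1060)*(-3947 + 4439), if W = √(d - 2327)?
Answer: -521520 + 492*I*√1619 ≈ -5.2152e+5 + 19797.0*I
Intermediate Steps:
W = I*√1619 (W = √(708 - 2327) = √(-1619) = I*√1619 ≈ 40.237*I)
(W - 1060)*(-3947 + 4439) = (I*√1619 - 1060)*(-3947 + 4439) = (-1060 + I*√1619)*492 = -521520 + 492*I*√1619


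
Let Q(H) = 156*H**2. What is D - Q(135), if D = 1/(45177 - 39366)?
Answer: -16521254099/5811 ≈ -2.8431e+6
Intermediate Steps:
D = 1/5811 ≈ 0.00017209
D - Q(135) = 1/5811 - 156*135**2 = 1/5811 - 156*18225 = 1/5811 - 1*2843100 = 1/5811 - 2843100 = -16521254099/5811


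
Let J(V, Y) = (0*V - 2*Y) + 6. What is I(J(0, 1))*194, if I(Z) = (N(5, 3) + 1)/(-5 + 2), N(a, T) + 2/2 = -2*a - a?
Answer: 970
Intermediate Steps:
J(V, Y) = 6 - 2*Y (J(V, Y) = (0 - 2*Y) + 6 = -2*Y + 6 = 6 - 2*Y)
N(a, T) = -1 - 3*a (N(a, T) = -1 + (-2*a - a) = -1 - 3*a)
I(Z) = 5 (I(Z) = ((-1 - 3*5) + 1)/(-5 + 2) = ((-1 - 15) + 1)/(-3) = (-16 + 1)*(-1/3) = -15*(-1/3) = 5)
I(J(0, 1))*194 = 5*194 = 970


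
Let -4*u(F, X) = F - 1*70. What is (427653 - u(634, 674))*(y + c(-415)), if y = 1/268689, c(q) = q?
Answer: -15900523176532/89563 ≈ -1.7753e+8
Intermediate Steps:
u(F, X) = 35/2 - F/4 (u(F, X) = -(F - 1*70)/4 = -(F - 70)/4 = -(-70 + F)/4 = 35/2 - F/4)
y = 1/268689 ≈ 3.7218e-6
(427653 - u(634, 674))*(y + c(-415)) = (427653 - (35/2 - ¼*634))*(1/268689 - 415) = (427653 - (35/2 - 317/2))*(-111505934/268689) = (427653 - 1*(-141))*(-111505934/268689) = (427653 + 141)*(-111505934/268689) = 427794*(-111505934/268689) = -15900523176532/89563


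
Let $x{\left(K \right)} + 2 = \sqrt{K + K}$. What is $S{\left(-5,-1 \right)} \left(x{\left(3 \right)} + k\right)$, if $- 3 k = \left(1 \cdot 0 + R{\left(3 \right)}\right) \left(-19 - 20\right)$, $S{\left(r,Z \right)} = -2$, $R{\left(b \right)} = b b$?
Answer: $-230 - 2 \sqrt{6} \approx -234.9$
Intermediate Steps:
$R{\left(b \right)} = b^{2}$
$x{\left(K \right)} = -2 + \sqrt{2} \sqrt{K}$ ($x{\left(K \right)} = -2 + \sqrt{K + K} = -2 + \sqrt{2 K} = -2 + \sqrt{2} \sqrt{K}$)
$k = 117$ ($k = - \frac{\left(1 \cdot 0 + 3^{2}\right) \left(-19 - 20\right)}{3} = - \frac{\left(0 + 9\right) \left(-39\right)}{3} = - \frac{9 \left(-39\right)}{3} = \left(- \frac{1}{3}\right) \left(-351\right) = 117$)
$S{\left(-5,-1 \right)} \left(x{\left(3 \right)} + k\right) = - 2 \left(\left(-2 + \sqrt{2} \sqrt{3}\right) + 117\right) = - 2 \left(\left(-2 + \sqrt{6}\right) + 117\right) = - 2 \left(115 + \sqrt{6}\right) = -230 - 2 \sqrt{6}$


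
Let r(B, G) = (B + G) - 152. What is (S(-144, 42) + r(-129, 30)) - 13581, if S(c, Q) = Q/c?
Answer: -331975/24 ≈ -13832.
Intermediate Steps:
r(B, G) = -152 + B + G
(S(-144, 42) + r(-129, 30)) - 13581 = (42/(-144) + (-152 - 129 + 30)) - 13581 = (42*(-1/144) - 251) - 13581 = (-7/24 - 251) - 13581 = -6031/24 - 13581 = -331975/24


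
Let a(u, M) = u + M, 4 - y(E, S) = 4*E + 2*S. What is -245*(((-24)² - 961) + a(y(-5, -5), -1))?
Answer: 86240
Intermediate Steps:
y(E, S) = 4 - 4*E - 2*S (y(E, S) = 4 - (4*E + 2*S) = 4 - (2*S + 4*E) = 4 + (-4*E - 2*S) = 4 - 4*E - 2*S)
a(u, M) = M + u
-245*(((-24)² - 961) + a(y(-5, -5), -1)) = -245*(((-24)² - 961) + (-1 + (4 - 4*(-5) - 2*(-5)))) = -245*((576 - 961) + (-1 + (4 + 20 + 10))) = -245*(-385 + (-1 + 34)) = -245*(-385 + 33) = -245*(-352) = 86240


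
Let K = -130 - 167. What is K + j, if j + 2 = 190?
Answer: -109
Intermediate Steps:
j = 188 (j = -2 + 190 = 188)
K = -297
K + j = -297 + 188 = -109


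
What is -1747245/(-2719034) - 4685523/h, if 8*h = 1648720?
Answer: -3095001655683/140091429265 ≈ -22.093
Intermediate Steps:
h = 206090 (h = (⅛)*1648720 = 206090)
-1747245/(-2719034) - 4685523/h = -1747245/(-2719034) - 4685523/206090 = -1747245*(-1/2719034) - 4685523*1/206090 = 1747245/2719034 - 4685523/206090 = -3095001655683/140091429265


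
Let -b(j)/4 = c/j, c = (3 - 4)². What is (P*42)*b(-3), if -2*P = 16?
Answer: -448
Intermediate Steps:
c = 1 (c = (-1)² = 1)
P = -8 (P = -½*16 = -8)
b(j) = -4/j
(P*42)*b(-3) = (-8*42)*(-4/(-3)) = -(-1344)*(-1)/3 = -336*4/3 = -448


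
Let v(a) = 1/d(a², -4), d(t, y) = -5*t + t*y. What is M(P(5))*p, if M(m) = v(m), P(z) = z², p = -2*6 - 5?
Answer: 17/5625 ≈ 0.0030222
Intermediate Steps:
p = -17 (p = -12 - 5 = -17)
v(a) = -1/(9*a²) (v(a) = 1/(a²*(-5 - 4)) = 1/(a²*(-9)) = 1/(-9*a²) = -1/(9*a²))
M(m) = -1/(9*m²)
M(P(5))*p = -1/(9*(5²)²)*(-17) = -⅑/25²*(-17) = -⅑*1/625*(-17) = -1/5625*(-17) = 17/5625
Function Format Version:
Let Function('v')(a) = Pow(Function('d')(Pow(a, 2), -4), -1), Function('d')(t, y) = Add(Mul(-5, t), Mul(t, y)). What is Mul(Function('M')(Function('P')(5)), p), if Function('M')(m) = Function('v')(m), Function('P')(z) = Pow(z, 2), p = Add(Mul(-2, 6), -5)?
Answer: Rational(17, 5625) ≈ 0.0030222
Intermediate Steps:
p = -17 (p = Add(-12, -5) = -17)
Function('v')(a) = Mul(Rational(-1, 9), Pow(a, -2)) (Function('v')(a) = Pow(Mul(Pow(a, 2), Add(-5, -4)), -1) = Pow(Mul(Pow(a, 2), -9), -1) = Pow(Mul(-9, Pow(a, 2)), -1) = Mul(Rational(-1, 9), Pow(a, -2)))
Function('M')(m) = Mul(Rational(-1, 9), Pow(m, -2))
Mul(Function('M')(Function('P')(5)), p) = Mul(Mul(Rational(-1, 9), Pow(Pow(5, 2), -2)), -17) = Mul(Mul(Rational(-1, 9), Pow(25, -2)), -17) = Mul(Mul(Rational(-1, 9), Rational(1, 625)), -17) = Mul(Rational(-1, 5625), -17) = Rational(17, 5625)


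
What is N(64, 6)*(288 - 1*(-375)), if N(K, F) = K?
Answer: 42432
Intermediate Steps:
N(64, 6)*(288 - 1*(-375)) = 64*(288 - 1*(-375)) = 64*(288 + 375) = 64*663 = 42432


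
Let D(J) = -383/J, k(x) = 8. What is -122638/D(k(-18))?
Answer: 981104/383 ≈ 2561.6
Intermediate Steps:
-122638/D(k(-18)) = -122638/((-383/8)) = -122638/((-383*⅛)) = -122638/(-383/8) = -122638*(-8/383) = 981104/383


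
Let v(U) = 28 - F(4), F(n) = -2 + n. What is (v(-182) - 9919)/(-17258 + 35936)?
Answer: -9893/18678 ≈ -0.52966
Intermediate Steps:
v(U) = 26 (v(U) = 28 - (-2 + 4) = 28 - 1*2 = 28 - 2 = 26)
(v(-182) - 9919)/(-17258 + 35936) = (26 - 9919)/(-17258 + 35936) = -9893/18678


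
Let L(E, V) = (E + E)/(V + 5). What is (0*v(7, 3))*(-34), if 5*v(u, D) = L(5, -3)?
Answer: 0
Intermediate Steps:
L(E, V) = 2*E/(5 + V) (L(E, V) = (2*E)/(5 + V) = 2*E/(5 + V))
v(u, D) = 1 (v(u, D) = (2*5/(5 - 3))/5 = (2*5/2)/5 = (2*5*(1/2))/5 = (1/5)*5 = 1)
(0*v(7, 3))*(-34) = (0*1)*(-34) = 0*(-34) = 0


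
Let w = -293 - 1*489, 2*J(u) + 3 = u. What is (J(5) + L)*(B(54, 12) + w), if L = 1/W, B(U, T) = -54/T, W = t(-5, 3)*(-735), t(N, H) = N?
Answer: -2891174/3675 ≈ -786.71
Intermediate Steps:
J(u) = -3/2 + u/2
W = 3675 (W = -5*(-735) = 3675)
w = -782 (w = -293 - 489 = -782)
L = 1/3675 ≈ 0.00027211
(J(5) + L)*(B(54, 12) + w) = ((-3/2 + (½)*5) + 1/3675)*(-54/12 - 782) = ((-3/2 + 5/2) + 1/3675)*(-54*1/12 - 782) = (1 + 1/3675)*(-9/2 - 782) = (3676/3675)*(-1573/2) = -2891174/3675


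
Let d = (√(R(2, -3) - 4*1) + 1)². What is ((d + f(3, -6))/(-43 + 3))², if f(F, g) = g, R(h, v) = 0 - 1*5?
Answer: ⅒ - 21*I/200 ≈ 0.1 - 0.105*I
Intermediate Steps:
R(h, v) = -5 (R(h, v) = 0 - 5 = -5)
d = (1 + 3*I)² (d = (√(-5 - 4*1) + 1)² = (√(-5 - 4) + 1)² = (√(-9) + 1)² = (3*I + 1)² = (1 + 3*I)² ≈ -8.0 + 6.0*I)
((d + f(3, -6))/(-43 + 3))² = (((-8 + 6*I) - 6)/(-43 + 3))² = ((-14 + 6*I)/(-40))² = ((-14 + 6*I)*(-1/40))² = (7/20 - 3*I/20)²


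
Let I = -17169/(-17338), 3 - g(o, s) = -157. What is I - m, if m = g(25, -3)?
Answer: -2756911/17338 ≈ -159.01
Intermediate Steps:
g(o, s) = 160 (g(o, s) = 3 - 1*(-157) = 3 + 157 = 160)
m = 160
I = 17169/17338 (I = -17169*(-1/17338) = 17169/17338 ≈ 0.99025)
I - m = 17169/17338 - 1*160 = 17169/17338 - 160 = -2756911/17338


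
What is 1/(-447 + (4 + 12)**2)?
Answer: -1/191 ≈ -0.0052356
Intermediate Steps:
1/(-447 + (4 + 12)**2) = 1/(-447 + 16**2) = 1/(-447 + 256) = 1/(-191) = -1/191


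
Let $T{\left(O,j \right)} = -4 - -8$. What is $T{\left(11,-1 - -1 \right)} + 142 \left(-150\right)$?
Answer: $-21296$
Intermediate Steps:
$T{\left(O,j \right)} = 4$ ($T{\left(O,j \right)} = -4 + 8 = 4$)
$T{\left(11,-1 - -1 \right)} + 142 \left(-150\right) = 4 + 142 \left(-150\right) = 4 - 21300 = -21296$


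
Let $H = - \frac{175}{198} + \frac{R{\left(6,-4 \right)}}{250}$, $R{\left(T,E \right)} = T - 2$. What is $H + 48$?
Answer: $\frac{1166521}{24750} \approx 47.132$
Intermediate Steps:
$R{\left(T,E \right)} = -2 + T$
$H = - \frac{21479}{24750}$ ($H = - \frac{175}{198} + \frac{-2 + 6}{250} = \left(-175\right) \frac{1}{198} + 4 \cdot \frac{1}{250} = - \frac{175}{198} + \frac{2}{125} = - \frac{21479}{24750} \approx -0.86784$)
$H + 48 = - \frac{21479}{24750} + 48 = \frac{1166521}{24750}$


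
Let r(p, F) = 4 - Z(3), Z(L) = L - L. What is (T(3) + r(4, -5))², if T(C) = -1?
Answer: 9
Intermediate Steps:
Z(L) = 0
r(p, F) = 4 (r(p, F) = 4 - 1*0 = 4 + 0 = 4)
(T(3) + r(4, -5))² = (-1 + 4)² = 3² = 9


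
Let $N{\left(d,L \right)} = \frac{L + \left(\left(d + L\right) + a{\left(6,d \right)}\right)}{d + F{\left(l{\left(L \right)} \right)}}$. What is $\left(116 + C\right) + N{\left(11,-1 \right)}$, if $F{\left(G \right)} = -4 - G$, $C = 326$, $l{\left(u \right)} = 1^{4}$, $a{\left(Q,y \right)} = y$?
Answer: $\frac{1336}{3} \approx 445.33$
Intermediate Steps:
$l{\left(u \right)} = 1$
$N{\left(d,L \right)} = \frac{2 L + 2 d}{-5 + d}$ ($N{\left(d,L \right)} = \frac{L + \left(\left(d + L\right) + d\right)}{d - 5} = \frac{L + \left(\left(L + d\right) + d\right)}{d - 5} = \frac{L + \left(L + 2 d\right)}{d - 5} = \frac{2 L + 2 d}{-5 + d}$)
$\left(116 + C\right) + N{\left(11,-1 \right)} = \left(116 + 326\right) + \frac{2 \left(-1 + 11\right)}{-5 + 11} = 442 + 2 \cdot \frac{1}{6} \cdot 10 = 442 + \frac{10}{3} = \frac{1336}{3}$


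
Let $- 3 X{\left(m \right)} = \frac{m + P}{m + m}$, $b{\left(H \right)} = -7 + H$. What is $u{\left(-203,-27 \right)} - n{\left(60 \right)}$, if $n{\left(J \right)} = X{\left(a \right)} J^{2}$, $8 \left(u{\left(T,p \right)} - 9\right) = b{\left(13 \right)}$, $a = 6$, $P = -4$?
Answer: $\frac{839}{4} \approx 209.75$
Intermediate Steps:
$u{\left(T,p \right)} = \frac{39}{4}$ ($u{\left(T,p \right)} = 9 + \frac{-7 + 13}{8} = 9 + \frac{1}{8} \cdot 6 = 9 + \frac{3}{4} = \frac{39}{4}$)
$X{\left(m \right)} = - \frac{-4 + m}{6 m}$ ($X{\left(m \right)} = - \frac{\left(m - 4\right) \frac{1}{m + m}}{3} = - \frac{\left(-4 + m\right) \frac{1}{2 m}}{3} = - \frac{\frac{1}{2} \frac{1}{m} \left(-4 + m\right)}{3} = - \frac{-4 + m}{6 m}$)
$n{\left(J \right)} = - \frac{J^{2}}{18}$ ($n{\left(J \right)} = \frac{4 - 6}{6 \cdot 6} J^{2} = \frac{1}{6} \cdot \frac{1}{6} \left(4 - 6\right) J^{2} = \frac{1}{6} \cdot \frac{1}{6} \left(-2\right) J^{2} = - \frac{J^{2}}{18}$)
$u{\left(-203,-27 \right)} - n{\left(60 \right)} = \frac{39}{4} - - \frac{60^{2}}{18} = \frac{39}{4} - \left(- \frac{1}{18}\right) 3600 = \frac{39}{4} - -200 = \frac{39}{4} + 200 = \frac{839}{4}$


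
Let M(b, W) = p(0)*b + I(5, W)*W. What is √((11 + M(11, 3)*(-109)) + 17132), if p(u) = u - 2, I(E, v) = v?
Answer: 8*√290 ≈ 136.24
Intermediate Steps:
p(u) = -2 + u
M(b, W) = W² - 2*b (M(b, W) = (-2 + 0)*b + W*W = -2*b + W² = W² - 2*b)
√((11 + M(11, 3)*(-109)) + 17132) = √((11 + (3² - 2*11)*(-109)) + 17132) = √((11 + (9 - 22)*(-109)) + 17132) = √((11 - 13*(-109)) + 17132) = √((11 + 1417) + 17132) = √(1428 + 17132) = √18560 = 8*√290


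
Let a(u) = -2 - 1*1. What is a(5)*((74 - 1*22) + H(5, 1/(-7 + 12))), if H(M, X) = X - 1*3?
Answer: -738/5 ≈ -147.60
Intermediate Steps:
H(M, X) = -3 + X (H(M, X) = X - 3 = -3 + X)
a(u) = -3 (a(u) = -2 - 1 = -3)
a(5)*((74 - 1*22) + H(5, 1/(-7 + 12))) = -3*((74 - 1*22) + (-3 + 1/(-7 + 12))) = -3*((74 - 22) + (-3 + 1/5)) = -3*(52 + (-3 + 1/5)) = -3*(52 - 14/5) = -3*246/5 = -738/5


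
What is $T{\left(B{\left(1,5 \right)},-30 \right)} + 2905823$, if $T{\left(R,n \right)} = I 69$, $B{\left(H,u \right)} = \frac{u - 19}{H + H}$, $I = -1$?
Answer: $2905754$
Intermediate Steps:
$B{\left(H,u \right)} = \frac{-19 + u}{2 H}$
$T{\left(R,n \right)} = -69$ ($T{\left(R,n \right)} = \left(-1\right) 69 = -69$)
$T{\left(B{\left(1,5 \right)},-30 \right)} + 2905823 = -69 + 2905823 = 2905754$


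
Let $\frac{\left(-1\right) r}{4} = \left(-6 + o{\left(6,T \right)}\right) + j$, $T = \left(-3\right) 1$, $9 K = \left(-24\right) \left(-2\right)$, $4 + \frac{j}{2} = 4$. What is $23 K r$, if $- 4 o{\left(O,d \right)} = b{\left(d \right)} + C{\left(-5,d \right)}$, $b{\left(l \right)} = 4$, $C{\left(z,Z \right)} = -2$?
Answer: $\frac{9568}{3} \approx 3189.3$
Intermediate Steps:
$j = 0$ ($j = -8 + 2 \cdot 4 = -8 + 8 = 0$)
$K = \frac{16}{3}$ ($K = \frac{\left(-24\right) \left(-2\right)}{9} = \frac{1}{9} \cdot 48 = \frac{16}{3} \approx 5.3333$)
$T = -3$
$o{\left(O,d \right)} = - \frac{1}{2}$ ($o{\left(O,d \right)} = - \frac{4 - 2}{4} = \left(- \frac{1}{4}\right) 2 = - \frac{1}{2}$)
$r = 26$ ($r = - 4 \left(\left(-6 - \frac{1}{2}\right) + 0\right) = - 4 \left(- \frac{13}{2} + 0\right) = \left(-4\right) \left(- \frac{13}{2}\right) = 26$)
$23 K r = 23 \cdot \frac{16}{3} \cdot 26 = \frac{368}{3} \cdot 26 = \frac{9568}{3}$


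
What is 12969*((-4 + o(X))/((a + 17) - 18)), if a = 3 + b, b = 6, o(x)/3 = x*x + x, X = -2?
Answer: 12969/4 ≈ 3242.3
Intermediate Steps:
o(x) = 3*x + 3*x² (o(x) = 3*(x*x + x) = 3*(x² + x) = 3*(x + x²) = 3*x + 3*x²)
a = 9 (a = 3 + 6 = 9)
12969*((-4 + o(X))/((a + 17) - 18)) = 12969*((-4 + 3*(-2)*(1 - 2))/((9 + 17) - 18)) = 12969*((-4 + 3*(-2)*(-1))/(26 - 18)) = 12969*((-4 + 6)/8) = 12969*(2*(⅛)) = 12969*(¼) = 12969/4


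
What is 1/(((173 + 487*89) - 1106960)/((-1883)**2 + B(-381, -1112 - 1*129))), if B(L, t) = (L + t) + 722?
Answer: -3544789/1063444 ≈ -3.3333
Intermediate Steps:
B(L, t) = 722 + L + t
1/(((173 + 487*89) - 1106960)/((-1883)**2 + B(-381, -1112 - 1*129))) = 1/(((173 + 487*89) - 1106960)/((-1883)**2 + (722 - 381 + (-1112 - 1*129)))) = 1/(((173 + 43343) - 1106960)/(3545689 + (722 - 381 + (-1112 - 129)))) = 1/((43516 - 1106960)/(3545689 + (722 - 381 - 1241))) = 1/(-1063444/(3545689 - 900)) = 1/(-1063444/3544789) = -3544789/1063444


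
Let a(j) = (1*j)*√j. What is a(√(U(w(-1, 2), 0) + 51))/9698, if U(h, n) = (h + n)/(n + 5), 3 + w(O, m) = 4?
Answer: 32*5^(¼)/24245 ≈ 0.0019737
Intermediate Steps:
w(O, m) = 1 (w(O, m) = -3 + 4 = 1)
U(h, n) = (h + n)/(5 + n)
a(j) = j^(3/2) (a(j) = j*√j = j^(3/2))
a(√(U(w(-1, 2), 0) + 51))/9698 = (√((1 + 0)/(5 + 0) + 51))^(3/2)/9698 = (√(1/5 + 51))^(3/2)*(1/9698) = (√((⅕)*1 + 51))^(3/2)*(1/9698) = (√(⅕ + 51))^(3/2)*(1/9698) = (√(256/5))^(3/2)*(1/9698) = (16*√5/5)^(3/2)*(1/9698) = (64*5^(¼)/5)*(1/9698) = 32*5^(¼)/24245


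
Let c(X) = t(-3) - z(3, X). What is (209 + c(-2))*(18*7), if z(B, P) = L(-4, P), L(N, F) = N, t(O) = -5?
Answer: 26208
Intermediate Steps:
z(B, P) = -4
c(X) = -1 (c(X) = -5 - 1*(-4) = -5 + 4 = -1)
(209 + c(-2))*(18*7) = (209 - 1)*(18*7) = 208*126 = 26208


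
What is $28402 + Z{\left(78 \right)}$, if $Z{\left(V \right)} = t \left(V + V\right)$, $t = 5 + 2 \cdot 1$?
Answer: $29494$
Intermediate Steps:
$t = 7$ ($t = 5 + 2 = 7$)
$Z{\left(V \right)} = 14 V$ ($Z{\left(V \right)} = 7 \left(V + V\right) = 7 \cdot 2 V = 14 V$)
$28402 + Z{\left(78 \right)} = 28402 + 14 \cdot 78 = 28402 + 1092 = 29494$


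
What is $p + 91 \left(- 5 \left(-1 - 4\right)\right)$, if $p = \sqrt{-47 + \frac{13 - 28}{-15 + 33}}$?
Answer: $2275 + \frac{i \sqrt{1722}}{6} \approx 2275.0 + 6.9162 i$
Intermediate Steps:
$p = \frac{i \sqrt{1722}}{6}$ ($p = \sqrt{-47 - \frac{15}{18}} = \sqrt{-47 - \frac{5}{6}} = \sqrt{- \frac{287}{6}} = \frac{i \sqrt{1722}}{6} \approx 6.9162 i$)
$p + 91 \left(- 5 \left(-1 - 4\right)\right) = \frac{i \sqrt{1722}}{6} + 91 \left(- 5 \left(-1 - 4\right)\right) = \frac{i \sqrt{1722}}{6} + 91 \left(\left(-5\right) \left(-5\right)\right) = \frac{i \sqrt{1722}}{6} + 91 \cdot 25 = \frac{i \sqrt{1722}}{6} + 2275 = 2275 + \frac{i \sqrt{1722}}{6}$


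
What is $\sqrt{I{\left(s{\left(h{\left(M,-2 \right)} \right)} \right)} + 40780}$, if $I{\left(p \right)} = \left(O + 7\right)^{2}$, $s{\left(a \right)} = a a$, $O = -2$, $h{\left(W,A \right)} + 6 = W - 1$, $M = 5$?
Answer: $\sqrt{40805} \approx 202.0$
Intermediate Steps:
$h{\left(W,A \right)} = -7 + W$ ($h{\left(W,A \right)} = -6 + \left(W - 1\right) = -6 + \left(-1 + W\right) = -7 + W$)
$s{\left(a \right)} = a^{2}$
$I{\left(p \right)} = 25$ ($I{\left(p \right)} = \left(-2 + 7\right)^{2} = 5^{2} = 25$)
$\sqrt{I{\left(s{\left(h{\left(M,-2 \right)} \right)} \right)} + 40780} = \sqrt{25 + 40780} = \sqrt{40805}$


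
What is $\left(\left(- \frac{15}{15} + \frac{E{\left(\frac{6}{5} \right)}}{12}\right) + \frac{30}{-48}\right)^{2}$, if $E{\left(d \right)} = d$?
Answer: $\frac{3721}{1600} \approx 2.3256$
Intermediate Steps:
$\left(\left(- \frac{15}{15} + \frac{E{\left(\frac{6}{5} \right)}}{12}\right) + \frac{30}{-48}\right)^{2} = \left(\left(- \frac{15}{15} + \frac{6 \cdot \frac{1}{5}}{12}\right) + \frac{30}{-48}\right)^{2} = \left(\left(\left(-15\right) \frac{1}{15} + 6 \cdot \frac{1}{5} \cdot \frac{1}{12}\right) + 30 \left(- \frac{1}{48}\right)\right)^{2} = \left(\left(-1 + \frac{6}{5} \cdot \frac{1}{12}\right) - \frac{5}{8}\right)^{2} = \left(\left(-1 + \frac{1}{10}\right) - \frac{5}{8}\right)^{2} = \left(- \frac{9}{10} - \frac{5}{8}\right)^{2} = \left(- \frac{61}{40}\right)^{2} = \frac{3721}{1600}$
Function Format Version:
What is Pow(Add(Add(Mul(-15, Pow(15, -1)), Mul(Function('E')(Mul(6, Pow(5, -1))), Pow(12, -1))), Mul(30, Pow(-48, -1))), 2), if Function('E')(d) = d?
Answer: Rational(3721, 1600) ≈ 2.3256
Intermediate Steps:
Pow(Add(Add(Mul(-15, Pow(15, -1)), Mul(Function('E')(Mul(6, Pow(5, -1))), Pow(12, -1))), Mul(30, Pow(-48, -1))), 2) = Pow(Add(Add(Mul(-15, Pow(15, -1)), Mul(Mul(6, Pow(5, -1)), Pow(12, -1))), Mul(30, Pow(-48, -1))), 2) = Pow(Add(Add(Mul(-15, Rational(1, 15)), Mul(Mul(6, Rational(1, 5)), Rational(1, 12))), Mul(30, Rational(-1, 48))), 2) = Pow(Add(Add(-1, Mul(Rational(6, 5), Rational(1, 12))), Rational(-5, 8)), 2) = Pow(Add(Add(-1, Rational(1, 10)), Rational(-5, 8)), 2) = Pow(Add(Rational(-9, 10), Rational(-5, 8)), 2) = Pow(Rational(-61, 40), 2) = Rational(3721, 1600)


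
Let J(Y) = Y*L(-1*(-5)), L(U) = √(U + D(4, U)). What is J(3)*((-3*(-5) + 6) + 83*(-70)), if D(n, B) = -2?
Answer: -17367*√3 ≈ -30081.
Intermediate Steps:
L(U) = √(-2 + U) (L(U) = √(U - 2) = √(-2 + U))
J(Y) = Y*√3 (J(Y) = Y*√(-2 - 1*(-5)) = Y*√(-2 + 5) = Y*√3)
J(3)*((-3*(-5) + 6) + 83*(-70)) = (3*√3)*((-3*(-5) + 6) + 83*(-70)) = (3*√3)*((15 + 6) - 5810) = (3*√3)*(21 - 5810) = (3*√3)*(-5789) = -17367*√3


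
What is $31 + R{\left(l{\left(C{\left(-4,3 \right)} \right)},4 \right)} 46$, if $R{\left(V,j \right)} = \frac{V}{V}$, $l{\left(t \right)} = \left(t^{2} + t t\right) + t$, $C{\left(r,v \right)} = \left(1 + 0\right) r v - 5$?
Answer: $77$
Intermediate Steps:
$C{\left(r,v \right)} = -5 + r v$ ($C{\left(r,v \right)} = 1 r v - 5 = r v - 5 = -5 + r v$)
$l{\left(t \right)} = t + 2 t^{2}$ ($l{\left(t \right)} = \left(t^{2} + t^{2}\right) + t = 2 t^{2} + t = t + 2 t^{2}$)
$R{\left(V,j \right)} = 1$
$31 + R{\left(l{\left(C{\left(-4,3 \right)} \right)},4 \right)} 46 = 31 + 1 \cdot 46 = 31 + 46 = 77$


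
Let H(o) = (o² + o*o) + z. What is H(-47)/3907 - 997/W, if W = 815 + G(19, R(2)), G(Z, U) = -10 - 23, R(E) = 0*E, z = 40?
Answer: -409123/3055274 ≈ -0.13391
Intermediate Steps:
H(o) = 40 + 2*o² (H(o) = (o² + o*o) + 40 = (o² + o²) + 40 = 2*o² + 40 = 40 + 2*o²)
R(E) = 0
G(Z, U) = -33
W = 782 (W = 815 - 33 = 782)
H(-47)/3907 - 997/W = (40 + 2*(-47)²)/3907 - 997/782 = (40 + 2*2209)*(1/3907) - 997*1/782 = (40 + 4418)*(1/3907) - 997/782 = 4458*(1/3907) - 997/782 = 4458/3907 - 997/782 = -409123/3055274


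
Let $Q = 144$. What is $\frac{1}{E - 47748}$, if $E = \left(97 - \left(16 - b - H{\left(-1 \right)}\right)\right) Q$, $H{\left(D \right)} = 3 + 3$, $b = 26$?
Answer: $- \frac{1}{31476} \approx -3.177 \cdot 10^{-5}$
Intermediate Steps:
$H{\left(D \right)} = 6$
$E = 16272$ ($E = \left(97 + \left(\left(6 + 26\right) - 16\right)\right) 144 = \left(97 + \left(32 - 16\right)\right) 144 = \left(97 + 16\right) 144 = 113 \cdot 144 = 16272$)
$\frac{1}{E - 47748} = \frac{1}{16272 - 47748} = \frac{1}{-31476} = - \frac{1}{31476}$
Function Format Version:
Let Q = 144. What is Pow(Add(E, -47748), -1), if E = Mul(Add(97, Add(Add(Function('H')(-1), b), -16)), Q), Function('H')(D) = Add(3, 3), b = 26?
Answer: Rational(-1, 31476) ≈ -3.1770e-5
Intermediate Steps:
Function('H')(D) = 6
E = 16272 (E = Mul(Add(97, Add(Add(6, 26), -16)), 144) = Mul(Add(97, Add(32, -16)), 144) = Mul(Add(97, 16), 144) = Mul(113, 144) = 16272)
Pow(Add(E, -47748), -1) = Pow(Add(16272, -47748), -1) = Pow(-31476, -1) = Rational(-1, 31476)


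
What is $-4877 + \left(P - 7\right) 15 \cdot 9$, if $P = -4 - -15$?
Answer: $-4337$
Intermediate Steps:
$P = 11$ ($P = -4 + 15 = 11$)
$-4877 + \left(P - 7\right) 15 \cdot 9 = -4877 + \left(11 - 7\right) 15 \cdot 9 = -4877 + 4 \cdot 15 \cdot 9 = -4877 + 60 \cdot 9 = -4877 + 540 = -4337$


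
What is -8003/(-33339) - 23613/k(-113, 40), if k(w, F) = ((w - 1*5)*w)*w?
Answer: 12845690033/50233271538 ≈ 0.25572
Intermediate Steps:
k(w, F) = w²*(-5 + w) (k(w, F) = ((w - 5)*w)*w = ((-5 + w)*w)*w = (w*(-5 + w))*w = w²*(-5 + w))
-8003/(-33339) - 23613/k(-113, 40) = -8003/(-33339) - 23613*1/(12769*(-5 - 113)) = -8003*(-1/33339) - 23613/(12769*(-118)) = 8003/33339 - 23613/(-1506742) = 8003/33339 - 23613*(-1/1506742) = 8003/33339 + 23613/1506742 = 12845690033/50233271538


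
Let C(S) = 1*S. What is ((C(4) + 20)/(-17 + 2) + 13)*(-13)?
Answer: -741/5 ≈ -148.20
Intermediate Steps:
C(S) = S
((C(4) + 20)/(-17 + 2) + 13)*(-13) = ((4 + 20)/(-17 + 2) + 13)*(-13) = (24/(-15) + 13)*(-13) = (24*(-1/15) + 13)*(-13) = (-8/5 + 13)*(-13) = (57/5)*(-13) = -741/5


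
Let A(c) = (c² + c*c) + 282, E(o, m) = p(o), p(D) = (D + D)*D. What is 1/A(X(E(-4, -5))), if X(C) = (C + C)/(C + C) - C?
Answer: 1/2204 ≈ 0.00045372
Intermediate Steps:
p(D) = 2*D² (p(D) = (2*D)*D = 2*D²)
E(o, m) = 2*o²
X(C) = 1 - C (X(C) = (2*C)/((2*C)) - C = (2*C)*(1/(2*C)) - C = 1 - C)
A(c) = 282 + 2*c² (A(c) = (c² + c²) + 282 = 2*c² + 282 = 282 + 2*c²)
1/A(X(E(-4, -5))) = 1/(282 + 2*(1 - 2*(-4)²)²) = 1/(282 + 2*(1 - 2*16)²) = 1/(282 + 2*(1 - 1*32)²) = 1/(282 + 2*(1 - 32)²) = 1/(282 + 2*(-31)²) = 1/(282 + 2*961) = 1/(282 + 1922) = 1/2204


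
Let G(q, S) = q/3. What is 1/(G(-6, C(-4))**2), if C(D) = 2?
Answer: 1/4 ≈ 0.25000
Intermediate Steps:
G(q, S) = q/3
1/(G(-6, C(-4))**2) = 1/(((1/3)*(-6))**2) = 1/((-2)**2) = 1/4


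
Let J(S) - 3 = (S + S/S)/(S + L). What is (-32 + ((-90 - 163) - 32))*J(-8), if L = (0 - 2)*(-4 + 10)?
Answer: -21239/20 ≈ -1061.9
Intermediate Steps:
L = -12 (L = -2*6 = -12)
J(S) = 3 + (1 + S)/(-12 + S) (J(S) = 3 + (S + S/S)/(S - 12) = 3 + (S + 1)/(-12 + S) = 3 + (1 + S)/(-12 + S))
(-32 + ((-90 - 163) - 32))*J(-8) = (-32 + ((-90 - 163) - 32))*((-35 + 4*(-8))/(-12 - 8)) = (-32 + (-253 - 32))*((-35 - 32)/(-20)) = (-32 - 285)*(-1/20*(-67)) = -317*67/20 = -21239/20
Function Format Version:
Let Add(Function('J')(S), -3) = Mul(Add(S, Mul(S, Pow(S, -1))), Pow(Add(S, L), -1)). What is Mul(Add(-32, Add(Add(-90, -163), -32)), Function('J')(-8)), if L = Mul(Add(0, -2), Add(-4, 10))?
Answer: Rational(-21239, 20) ≈ -1061.9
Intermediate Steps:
L = -12 (L = Mul(-2, 6) = -12)
Function('J')(S) = Add(3, Mul(Pow(Add(-12, S), -1), Add(1, S))) (Function('J')(S) = Add(3, Mul(Add(S, Mul(S, Pow(S, -1))), Pow(Add(S, -12), -1))) = Add(3, Mul(Add(S, 1), Pow(Add(-12, S), -1))) = Add(3, Mul(Add(1, S), Pow(Add(-12, S), -1))) = Add(3, Mul(Pow(Add(-12, S), -1), Add(1, S))))
Mul(Add(-32, Add(Add(-90, -163), -32)), Function('J')(-8)) = Mul(Add(-32, Add(Add(-90, -163), -32)), Mul(Pow(Add(-12, -8), -1), Add(-35, Mul(4, -8)))) = Mul(Add(-32, Add(-253, -32)), Mul(Pow(-20, -1), Add(-35, -32))) = Mul(Add(-32, -285), Mul(Rational(-1, 20), -67)) = Mul(-317, Rational(67, 20)) = Rational(-21239, 20)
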